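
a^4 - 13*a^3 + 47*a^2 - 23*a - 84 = (a - 7)*(a - 4)*(a - 3)*(a + 1)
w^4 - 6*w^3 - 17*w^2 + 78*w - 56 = (w - 7)*(w - 2)*(w - 1)*(w + 4)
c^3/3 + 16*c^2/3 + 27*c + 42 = (c/3 + 1)*(c + 6)*(c + 7)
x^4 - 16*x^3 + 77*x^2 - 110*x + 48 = (x - 8)*(x - 6)*(x - 1)^2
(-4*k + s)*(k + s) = -4*k^2 - 3*k*s + s^2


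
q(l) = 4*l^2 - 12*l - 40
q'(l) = 8*l - 12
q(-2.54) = 16.29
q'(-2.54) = -32.32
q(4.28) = -18.09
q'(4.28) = 22.24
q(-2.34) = 9.98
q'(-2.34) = -30.72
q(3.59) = -31.53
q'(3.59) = 16.72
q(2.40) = -45.76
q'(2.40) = 7.20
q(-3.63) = 56.27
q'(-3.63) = -41.04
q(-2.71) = 21.90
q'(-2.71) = -33.68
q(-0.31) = -35.90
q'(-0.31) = -14.48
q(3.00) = -40.00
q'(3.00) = 12.00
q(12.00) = 392.00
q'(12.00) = 84.00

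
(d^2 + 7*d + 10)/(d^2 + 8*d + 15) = (d + 2)/(d + 3)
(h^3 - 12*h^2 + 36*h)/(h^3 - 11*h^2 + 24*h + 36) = h/(h + 1)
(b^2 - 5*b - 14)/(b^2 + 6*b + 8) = (b - 7)/(b + 4)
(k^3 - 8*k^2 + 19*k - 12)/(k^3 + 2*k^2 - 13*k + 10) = (k^2 - 7*k + 12)/(k^2 + 3*k - 10)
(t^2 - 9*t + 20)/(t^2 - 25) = (t - 4)/(t + 5)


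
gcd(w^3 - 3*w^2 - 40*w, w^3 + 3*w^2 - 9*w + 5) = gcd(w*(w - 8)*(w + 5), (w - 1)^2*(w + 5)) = w + 5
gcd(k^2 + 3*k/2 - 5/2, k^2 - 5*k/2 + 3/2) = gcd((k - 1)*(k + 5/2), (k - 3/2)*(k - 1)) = k - 1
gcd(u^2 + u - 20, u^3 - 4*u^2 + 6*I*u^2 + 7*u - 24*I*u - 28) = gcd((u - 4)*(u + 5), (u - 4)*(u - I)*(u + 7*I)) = u - 4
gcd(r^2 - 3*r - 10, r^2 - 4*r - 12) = r + 2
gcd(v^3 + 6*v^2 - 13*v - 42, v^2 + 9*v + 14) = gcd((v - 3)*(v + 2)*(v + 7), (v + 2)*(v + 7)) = v^2 + 9*v + 14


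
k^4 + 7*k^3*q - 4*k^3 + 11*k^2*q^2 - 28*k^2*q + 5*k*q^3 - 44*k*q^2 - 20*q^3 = (k - 4)*(k + q)^2*(k + 5*q)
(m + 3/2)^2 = m^2 + 3*m + 9/4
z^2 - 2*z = z*(z - 2)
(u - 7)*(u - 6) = u^2 - 13*u + 42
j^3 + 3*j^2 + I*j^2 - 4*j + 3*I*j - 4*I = (j - 1)*(j + 4)*(j + I)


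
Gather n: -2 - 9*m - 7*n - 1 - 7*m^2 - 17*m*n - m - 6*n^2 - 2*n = -7*m^2 - 10*m - 6*n^2 + n*(-17*m - 9) - 3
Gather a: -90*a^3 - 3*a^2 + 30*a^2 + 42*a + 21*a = -90*a^3 + 27*a^2 + 63*a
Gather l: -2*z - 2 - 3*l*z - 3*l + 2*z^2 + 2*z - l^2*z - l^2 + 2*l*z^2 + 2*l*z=l^2*(-z - 1) + l*(2*z^2 - z - 3) + 2*z^2 - 2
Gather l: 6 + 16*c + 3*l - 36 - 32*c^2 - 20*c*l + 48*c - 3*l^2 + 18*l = -32*c^2 + 64*c - 3*l^2 + l*(21 - 20*c) - 30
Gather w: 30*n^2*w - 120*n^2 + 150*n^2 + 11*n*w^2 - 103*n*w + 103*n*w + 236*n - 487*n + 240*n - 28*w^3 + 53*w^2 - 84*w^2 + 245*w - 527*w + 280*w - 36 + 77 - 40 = 30*n^2 - 11*n - 28*w^3 + w^2*(11*n - 31) + w*(30*n^2 - 2) + 1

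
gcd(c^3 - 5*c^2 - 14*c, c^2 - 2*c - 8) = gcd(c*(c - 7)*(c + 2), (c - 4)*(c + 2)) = c + 2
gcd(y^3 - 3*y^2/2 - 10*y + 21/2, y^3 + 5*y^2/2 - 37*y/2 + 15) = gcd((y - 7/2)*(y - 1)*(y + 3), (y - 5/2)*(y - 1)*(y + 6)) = y - 1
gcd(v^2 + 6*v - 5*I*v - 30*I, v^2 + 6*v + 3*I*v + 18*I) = v + 6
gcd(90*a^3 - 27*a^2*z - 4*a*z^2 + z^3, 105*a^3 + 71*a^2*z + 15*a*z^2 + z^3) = 5*a + z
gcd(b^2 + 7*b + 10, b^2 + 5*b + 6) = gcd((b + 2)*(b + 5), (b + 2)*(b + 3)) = b + 2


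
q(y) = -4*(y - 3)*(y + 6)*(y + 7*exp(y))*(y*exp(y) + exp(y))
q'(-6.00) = 2.67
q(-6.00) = 0.00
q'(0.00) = 1500.00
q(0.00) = 504.00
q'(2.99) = -396171.47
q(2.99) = 4056.97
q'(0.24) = 2667.16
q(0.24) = 992.41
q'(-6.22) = 2.10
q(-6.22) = -0.52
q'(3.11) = -675804.44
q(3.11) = -59121.33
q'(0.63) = 6277.16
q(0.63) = 2649.43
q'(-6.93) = 0.73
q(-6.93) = -1.48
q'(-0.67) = 212.34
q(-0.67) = 38.47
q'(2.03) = 55877.96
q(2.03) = 39770.17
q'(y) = -4*(y - 3)*(y + 6)*(y + 7*exp(y))*(y*exp(y) + 2*exp(y)) - 4*(y - 3)*(y + 6)*(y*exp(y) + exp(y))*(7*exp(y) + 1) - 4*(y - 3)*(y + 7*exp(y))*(y*exp(y) + exp(y)) - 4*(y + 6)*(y + 7*exp(y))*(y*exp(y) + exp(y))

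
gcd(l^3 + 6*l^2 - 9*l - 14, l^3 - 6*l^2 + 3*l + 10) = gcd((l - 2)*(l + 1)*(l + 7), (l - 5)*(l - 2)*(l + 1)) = l^2 - l - 2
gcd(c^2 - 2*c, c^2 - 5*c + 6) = c - 2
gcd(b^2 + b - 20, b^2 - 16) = b - 4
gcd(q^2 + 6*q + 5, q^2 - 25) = q + 5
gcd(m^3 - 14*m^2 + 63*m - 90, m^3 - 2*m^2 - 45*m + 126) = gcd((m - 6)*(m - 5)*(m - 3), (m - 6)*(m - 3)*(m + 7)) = m^2 - 9*m + 18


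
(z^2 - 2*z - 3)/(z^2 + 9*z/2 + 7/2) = 2*(z - 3)/(2*z + 7)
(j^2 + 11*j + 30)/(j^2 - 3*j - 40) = (j + 6)/(j - 8)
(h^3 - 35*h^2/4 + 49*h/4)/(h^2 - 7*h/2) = (4*h^2 - 35*h + 49)/(2*(2*h - 7))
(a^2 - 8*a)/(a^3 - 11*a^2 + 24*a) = 1/(a - 3)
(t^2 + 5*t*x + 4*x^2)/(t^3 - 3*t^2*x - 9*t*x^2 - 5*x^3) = (-t - 4*x)/(-t^2 + 4*t*x + 5*x^2)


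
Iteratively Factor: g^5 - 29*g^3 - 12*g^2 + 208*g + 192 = (g + 1)*(g^4 - g^3 - 28*g^2 + 16*g + 192) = (g - 4)*(g + 1)*(g^3 + 3*g^2 - 16*g - 48) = (g - 4)^2*(g + 1)*(g^2 + 7*g + 12) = (g - 4)^2*(g + 1)*(g + 4)*(g + 3)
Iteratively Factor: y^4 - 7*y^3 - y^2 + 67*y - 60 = (y - 1)*(y^3 - 6*y^2 - 7*y + 60) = (y - 4)*(y - 1)*(y^2 - 2*y - 15) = (y - 5)*(y - 4)*(y - 1)*(y + 3)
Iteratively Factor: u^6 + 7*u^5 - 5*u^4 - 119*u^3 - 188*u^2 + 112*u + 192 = (u + 1)*(u^5 + 6*u^4 - 11*u^3 - 108*u^2 - 80*u + 192) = (u - 1)*(u + 1)*(u^4 + 7*u^3 - 4*u^2 - 112*u - 192) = (u - 4)*(u - 1)*(u + 1)*(u^3 + 11*u^2 + 40*u + 48) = (u - 4)*(u - 1)*(u + 1)*(u + 4)*(u^2 + 7*u + 12) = (u - 4)*(u - 1)*(u + 1)*(u + 4)^2*(u + 3)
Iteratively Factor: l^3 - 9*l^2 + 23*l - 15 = (l - 3)*(l^2 - 6*l + 5) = (l - 3)*(l - 1)*(l - 5)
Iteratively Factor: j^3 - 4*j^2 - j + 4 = (j + 1)*(j^2 - 5*j + 4) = (j - 4)*(j + 1)*(j - 1)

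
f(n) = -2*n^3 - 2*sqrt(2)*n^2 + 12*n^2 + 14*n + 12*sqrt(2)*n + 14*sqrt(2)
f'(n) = -6*n^2 - 4*sqrt(2)*n + 24*n + 14 + 12*sqrt(2)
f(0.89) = 53.22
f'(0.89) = 42.54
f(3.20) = 147.29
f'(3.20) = 28.23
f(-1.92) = 8.30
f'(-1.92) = -26.37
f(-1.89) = 7.53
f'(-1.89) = -25.13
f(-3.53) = 112.73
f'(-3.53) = -108.55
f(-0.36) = 9.93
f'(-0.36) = 23.59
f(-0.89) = 0.91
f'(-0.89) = 9.89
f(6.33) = 76.07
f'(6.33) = -93.33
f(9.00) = -416.57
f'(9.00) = -289.94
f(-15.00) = 8368.84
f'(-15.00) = -1594.18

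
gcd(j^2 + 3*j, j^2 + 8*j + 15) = j + 3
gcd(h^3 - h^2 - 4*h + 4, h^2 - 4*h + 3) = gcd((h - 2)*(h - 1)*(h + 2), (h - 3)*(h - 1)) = h - 1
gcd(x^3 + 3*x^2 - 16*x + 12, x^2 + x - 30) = x + 6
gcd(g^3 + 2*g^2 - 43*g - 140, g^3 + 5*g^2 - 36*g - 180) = g + 5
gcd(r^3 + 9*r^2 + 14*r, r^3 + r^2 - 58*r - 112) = r^2 + 9*r + 14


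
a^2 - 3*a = a*(a - 3)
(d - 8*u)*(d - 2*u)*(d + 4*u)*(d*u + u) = d^4*u - 6*d^3*u^2 + d^3*u - 24*d^2*u^3 - 6*d^2*u^2 + 64*d*u^4 - 24*d*u^3 + 64*u^4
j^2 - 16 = (j - 4)*(j + 4)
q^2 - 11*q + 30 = (q - 6)*(q - 5)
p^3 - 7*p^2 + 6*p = p*(p - 6)*(p - 1)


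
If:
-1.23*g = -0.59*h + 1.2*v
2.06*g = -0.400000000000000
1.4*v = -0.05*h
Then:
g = -0.19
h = -0.38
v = 0.01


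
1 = 1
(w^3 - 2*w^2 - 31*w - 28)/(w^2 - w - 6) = (-w^3 + 2*w^2 + 31*w + 28)/(-w^2 + w + 6)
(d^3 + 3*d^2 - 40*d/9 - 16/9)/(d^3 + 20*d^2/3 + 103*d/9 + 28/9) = (3*d - 4)/(3*d + 7)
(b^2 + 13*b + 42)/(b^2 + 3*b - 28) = (b + 6)/(b - 4)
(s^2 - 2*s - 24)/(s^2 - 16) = (s - 6)/(s - 4)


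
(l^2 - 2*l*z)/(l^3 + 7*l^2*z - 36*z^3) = l/(l^2 + 9*l*z + 18*z^2)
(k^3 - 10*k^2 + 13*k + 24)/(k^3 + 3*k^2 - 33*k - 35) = (k^2 - 11*k + 24)/(k^2 + 2*k - 35)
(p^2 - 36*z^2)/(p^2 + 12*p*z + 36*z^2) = (p - 6*z)/(p + 6*z)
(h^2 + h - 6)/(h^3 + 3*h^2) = (h - 2)/h^2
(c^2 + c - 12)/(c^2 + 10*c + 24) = (c - 3)/(c + 6)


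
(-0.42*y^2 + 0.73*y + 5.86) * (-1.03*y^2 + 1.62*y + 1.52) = 0.4326*y^4 - 1.4323*y^3 - 5.4916*y^2 + 10.6028*y + 8.9072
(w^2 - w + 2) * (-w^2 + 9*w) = -w^4 + 10*w^3 - 11*w^2 + 18*w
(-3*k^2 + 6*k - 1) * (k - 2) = -3*k^3 + 12*k^2 - 13*k + 2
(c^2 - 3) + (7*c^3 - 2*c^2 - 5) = 7*c^3 - c^2 - 8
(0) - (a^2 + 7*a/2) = -a^2 - 7*a/2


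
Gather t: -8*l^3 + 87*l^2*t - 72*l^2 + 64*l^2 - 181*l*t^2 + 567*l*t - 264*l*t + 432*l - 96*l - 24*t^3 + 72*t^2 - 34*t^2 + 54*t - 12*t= -8*l^3 - 8*l^2 + 336*l - 24*t^3 + t^2*(38 - 181*l) + t*(87*l^2 + 303*l + 42)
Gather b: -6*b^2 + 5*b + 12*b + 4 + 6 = -6*b^2 + 17*b + 10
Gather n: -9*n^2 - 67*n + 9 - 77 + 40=-9*n^2 - 67*n - 28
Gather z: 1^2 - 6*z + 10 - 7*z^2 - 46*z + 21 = -7*z^2 - 52*z + 32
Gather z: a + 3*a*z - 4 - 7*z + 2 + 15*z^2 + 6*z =a + 15*z^2 + z*(3*a - 1) - 2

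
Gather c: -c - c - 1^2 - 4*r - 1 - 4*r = -2*c - 8*r - 2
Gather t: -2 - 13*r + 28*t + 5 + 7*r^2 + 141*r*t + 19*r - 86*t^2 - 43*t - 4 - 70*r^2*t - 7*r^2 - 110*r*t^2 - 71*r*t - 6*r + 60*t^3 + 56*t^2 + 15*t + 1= 60*t^3 + t^2*(-110*r - 30) + t*(-70*r^2 + 70*r)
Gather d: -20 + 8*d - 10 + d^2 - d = d^2 + 7*d - 30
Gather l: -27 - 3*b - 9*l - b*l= -3*b + l*(-b - 9) - 27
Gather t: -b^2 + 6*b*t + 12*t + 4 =-b^2 + t*(6*b + 12) + 4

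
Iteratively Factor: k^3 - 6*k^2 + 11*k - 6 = (k - 3)*(k^2 - 3*k + 2) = (k - 3)*(k - 2)*(k - 1)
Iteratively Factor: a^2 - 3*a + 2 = (a - 1)*(a - 2)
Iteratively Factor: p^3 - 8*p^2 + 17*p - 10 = (p - 5)*(p^2 - 3*p + 2) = (p - 5)*(p - 1)*(p - 2)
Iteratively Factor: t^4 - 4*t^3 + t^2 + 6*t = (t)*(t^3 - 4*t^2 + t + 6) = t*(t + 1)*(t^2 - 5*t + 6) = t*(t - 2)*(t + 1)*(t - 3)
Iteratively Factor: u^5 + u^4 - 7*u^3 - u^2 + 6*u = (u)*(u^4 + u^3 - 7*u^2 - u + 6) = u*(u + 3)*(u^3 - 2*u^2 - u + 2) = u*(u - 2)*(u + 3)*(u^2 - 1) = u*(u - 2)*(u - 1)*(u + 3)*(u + 1)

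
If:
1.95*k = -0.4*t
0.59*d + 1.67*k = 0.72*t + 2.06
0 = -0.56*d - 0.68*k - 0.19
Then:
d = -0.95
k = 0.51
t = -2.47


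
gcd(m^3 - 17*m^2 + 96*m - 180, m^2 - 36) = m - 6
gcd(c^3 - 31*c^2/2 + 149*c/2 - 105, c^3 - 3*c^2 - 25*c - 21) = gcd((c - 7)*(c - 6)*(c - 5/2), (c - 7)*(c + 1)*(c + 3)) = c - 7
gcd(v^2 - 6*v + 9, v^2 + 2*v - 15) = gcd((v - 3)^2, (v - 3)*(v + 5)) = v - 3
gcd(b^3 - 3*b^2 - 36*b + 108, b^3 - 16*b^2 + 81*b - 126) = b^2 - 9*b + 18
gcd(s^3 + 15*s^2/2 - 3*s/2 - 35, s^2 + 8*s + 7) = s + 7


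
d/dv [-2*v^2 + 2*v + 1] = 2 - 4*v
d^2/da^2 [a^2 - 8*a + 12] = 2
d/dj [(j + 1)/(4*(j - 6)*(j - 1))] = (-j^2 - 2*j + 13)/(4*(j^4 - 14*j^3 + 61*j^2 - 84*j + 36))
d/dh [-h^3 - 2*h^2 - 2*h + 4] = -3*h^2 - 4*h - 2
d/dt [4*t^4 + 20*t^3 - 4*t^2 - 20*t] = 16*t^3 + 60*t^2 - 8*t - 20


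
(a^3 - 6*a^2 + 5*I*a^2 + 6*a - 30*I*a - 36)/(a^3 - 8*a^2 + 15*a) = (a^3 + a^2*(-6 + 5*I) + 6*a*(1 - 5*I) - 36)/(a*(a^2 - 8*a + 15))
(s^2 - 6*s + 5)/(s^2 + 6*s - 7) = (s - 5)/(s + 7)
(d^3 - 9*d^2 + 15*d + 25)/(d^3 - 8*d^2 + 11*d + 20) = (d - 5)/(d - 4)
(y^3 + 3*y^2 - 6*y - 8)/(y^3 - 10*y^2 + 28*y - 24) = (y^2 + 5*y + 4)/(y^2 - 8*y + 12)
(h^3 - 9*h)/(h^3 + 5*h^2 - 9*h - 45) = h/(h + 5)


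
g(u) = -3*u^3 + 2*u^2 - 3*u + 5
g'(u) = -9*u^2 + 4*u - 3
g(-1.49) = 23.83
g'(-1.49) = -28.94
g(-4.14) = 264.57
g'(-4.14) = -173.82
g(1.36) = -2.93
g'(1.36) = -14.21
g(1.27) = -1.73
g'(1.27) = -12.44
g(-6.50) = 932.88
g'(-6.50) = -409.25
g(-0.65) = 8.62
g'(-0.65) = -9.40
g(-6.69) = 1012.84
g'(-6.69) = -432.56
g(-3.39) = 155.03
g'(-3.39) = -119.99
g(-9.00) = 2381.00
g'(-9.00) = -768.00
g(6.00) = -589.00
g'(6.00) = -303.00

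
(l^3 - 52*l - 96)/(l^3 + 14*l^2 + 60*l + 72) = (l - 8)/(l + 6)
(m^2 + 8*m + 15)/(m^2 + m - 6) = (m + 5)/(m - 2)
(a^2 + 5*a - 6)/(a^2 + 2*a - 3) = (a + 6)/(a + 3)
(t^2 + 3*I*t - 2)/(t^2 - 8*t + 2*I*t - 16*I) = (t + I)/(t - 8)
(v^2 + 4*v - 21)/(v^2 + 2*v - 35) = (v - 3)/(v - 5)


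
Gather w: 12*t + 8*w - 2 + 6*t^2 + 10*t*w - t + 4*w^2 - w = 6*t^2 + 11*t + 4*w^2 + w*(10*t + 7) - 2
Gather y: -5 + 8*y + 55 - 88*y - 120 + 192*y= 112*y - 70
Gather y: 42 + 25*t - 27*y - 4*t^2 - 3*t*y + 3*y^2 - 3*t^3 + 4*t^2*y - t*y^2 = -3*t^3 - 4*t^2 + 25*t + y^2*(3 - t) + y*(4*t^2 - 3*t - 27) + 42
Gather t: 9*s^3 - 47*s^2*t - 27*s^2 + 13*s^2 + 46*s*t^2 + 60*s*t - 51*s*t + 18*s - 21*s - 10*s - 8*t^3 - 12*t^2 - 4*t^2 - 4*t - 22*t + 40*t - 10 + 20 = 9*s^3 - 14*s^2 - 13*s - 8*t^3 + t^2*(46*s - 16) + t*(-47*s^2 + 9*s + 14) + 10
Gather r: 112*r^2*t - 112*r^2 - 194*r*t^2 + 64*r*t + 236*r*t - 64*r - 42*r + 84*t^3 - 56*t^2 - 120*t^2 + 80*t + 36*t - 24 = r^2*(112*t - 112) + r*(-194*t^2 + 300*t - 106) + 84*t^3 - 176*t^2 + 116*t - 24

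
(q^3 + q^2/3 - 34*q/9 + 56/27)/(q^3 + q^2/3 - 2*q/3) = (q^2 + q - 28/9)/(q*(q + 1))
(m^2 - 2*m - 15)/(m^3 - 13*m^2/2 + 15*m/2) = 2*(m + 3)/(m*(2*m - 3))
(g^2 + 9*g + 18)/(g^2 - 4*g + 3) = (g^2 + 9*g + 18)/(g^2 - 4*g + 3)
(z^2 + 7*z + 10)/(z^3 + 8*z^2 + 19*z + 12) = (z^2 + 7*z + 10)/(z^3 + 8*z^2 + 19*z + 12)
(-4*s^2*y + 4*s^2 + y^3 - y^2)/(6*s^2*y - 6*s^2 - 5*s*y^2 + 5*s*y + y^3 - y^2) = (2*s + y)/(-3*s + y)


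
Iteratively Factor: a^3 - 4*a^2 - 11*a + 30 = (a - 2)*(a^2 - 2*a - 15) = (a - 5)*(a - 2)*(a + 3)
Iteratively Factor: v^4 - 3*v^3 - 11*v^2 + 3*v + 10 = (v + 2)*(v^3 - 5*v^2 - v + 5) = (v - 5)*(v + 2)*(v^2 - 1) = (v - 5)*(v - 1)*(v + 2)*(v + 1)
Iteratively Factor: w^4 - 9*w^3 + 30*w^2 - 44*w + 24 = (w - 2)*(w^3 - 7*w^2 + 16*w - 12) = (w - 2)^2*(w^2 - 5*w + 6) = (w - 3)*(w - 2)^2*(w - 2)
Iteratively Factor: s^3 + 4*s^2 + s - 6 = (s - 1)*(s^2 + 5*s + 6) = (s - 1)*(s + 2)*(s + 3)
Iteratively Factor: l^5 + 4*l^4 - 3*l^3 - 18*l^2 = (l - 2)*(l^4 + 6*l^3 + 9*l^2) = l*(l - 2)*(l^3 + 6*l^2 + 9*l) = l*(l - 2)*(l + 3)*(l^2 + 3*l) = l^2*(l - 2)*(l + 3)*(l + 3)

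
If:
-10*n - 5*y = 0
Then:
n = -y/2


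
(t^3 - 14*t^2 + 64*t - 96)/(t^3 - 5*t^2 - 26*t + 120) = (t - 4)/(t + 5)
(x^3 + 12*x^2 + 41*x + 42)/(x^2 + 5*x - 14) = (x^2 + 5*x + 6)/(x - 2)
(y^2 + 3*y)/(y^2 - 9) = y/(y - 3)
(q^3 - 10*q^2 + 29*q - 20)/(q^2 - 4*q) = q - 6 + 5/q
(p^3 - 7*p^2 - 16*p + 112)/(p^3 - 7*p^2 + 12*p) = (p^2 - 3*p - 28)/(p*(p - 3))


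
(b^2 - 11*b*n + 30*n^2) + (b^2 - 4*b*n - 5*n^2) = 2*b^2 - 15*b*n + 25*n^2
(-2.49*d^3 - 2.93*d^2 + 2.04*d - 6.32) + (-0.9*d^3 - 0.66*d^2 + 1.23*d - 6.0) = -3.39*d^3 - 3.59*d^2 + 3.27*d - 12.32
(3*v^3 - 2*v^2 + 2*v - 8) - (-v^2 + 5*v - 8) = 3*v^3 - v^2 - 3*v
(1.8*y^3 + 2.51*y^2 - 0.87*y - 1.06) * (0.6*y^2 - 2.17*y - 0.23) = 1.08*y^5 - 2.4*y^4 - 6.3827*y^3 + 0.6746*y^2 + 2.5003*y + 0.2438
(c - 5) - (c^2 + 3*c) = -c^2 - 2*c - 5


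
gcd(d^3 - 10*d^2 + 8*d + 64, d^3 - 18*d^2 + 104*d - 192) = d^2 - 12*d + 32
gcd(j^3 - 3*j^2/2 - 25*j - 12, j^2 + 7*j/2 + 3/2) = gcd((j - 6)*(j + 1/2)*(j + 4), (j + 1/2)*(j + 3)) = j + 1/2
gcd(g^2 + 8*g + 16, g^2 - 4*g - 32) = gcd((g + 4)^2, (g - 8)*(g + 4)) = g + 4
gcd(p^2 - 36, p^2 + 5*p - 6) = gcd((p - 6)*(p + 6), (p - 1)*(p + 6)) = p + 6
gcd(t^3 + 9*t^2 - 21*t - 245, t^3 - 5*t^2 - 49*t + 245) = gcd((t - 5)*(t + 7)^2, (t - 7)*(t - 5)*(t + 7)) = t^2 + 2*t - 35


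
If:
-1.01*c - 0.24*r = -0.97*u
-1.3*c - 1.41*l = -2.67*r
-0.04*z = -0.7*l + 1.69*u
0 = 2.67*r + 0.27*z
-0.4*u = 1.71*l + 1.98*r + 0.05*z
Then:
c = 0.00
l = 0.00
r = 0.00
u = 0.00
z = 0.00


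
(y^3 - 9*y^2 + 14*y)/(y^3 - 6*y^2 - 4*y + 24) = y*(y - 7)/(y^2 - 4*y - 12)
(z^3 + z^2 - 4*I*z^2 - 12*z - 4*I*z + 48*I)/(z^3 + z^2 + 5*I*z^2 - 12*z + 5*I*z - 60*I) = (z - 4*I)/(z + 5*I)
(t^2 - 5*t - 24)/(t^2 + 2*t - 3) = (t - 8)/(t - 1)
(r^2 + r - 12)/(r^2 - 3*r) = (r + 4)/r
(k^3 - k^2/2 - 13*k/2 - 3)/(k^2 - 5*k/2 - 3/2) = k + 2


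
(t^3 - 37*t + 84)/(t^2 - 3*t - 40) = (-t^3 + 37*t - 84)/(-t^2 + 3*t + 40)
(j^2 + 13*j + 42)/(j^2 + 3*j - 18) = (j + 7)/(j - 3)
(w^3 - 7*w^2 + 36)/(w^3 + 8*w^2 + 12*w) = (w^2 - 9*w + 18)/(w*(w + 6))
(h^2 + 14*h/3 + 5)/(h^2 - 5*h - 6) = (h^2 + 14*h/3 + 5)/(h^2 - 5*h - 6)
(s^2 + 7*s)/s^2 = (s + 7)/s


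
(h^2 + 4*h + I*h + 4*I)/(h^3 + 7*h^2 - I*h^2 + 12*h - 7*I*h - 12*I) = (h + I)/(h^2 + h*(3 - I) - 3*I)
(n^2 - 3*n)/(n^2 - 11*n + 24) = n/(n - 8)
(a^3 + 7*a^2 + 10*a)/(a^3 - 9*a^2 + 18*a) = (a^2 + 7*a + 10)/(a^2 - 9*a + 18)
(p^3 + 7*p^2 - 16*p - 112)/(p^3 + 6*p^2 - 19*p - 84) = (p + 4)/(p + 3)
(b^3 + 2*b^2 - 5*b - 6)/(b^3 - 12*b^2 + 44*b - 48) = (b^2 + 4*b + 3)/(b^2 - 10*b + 24)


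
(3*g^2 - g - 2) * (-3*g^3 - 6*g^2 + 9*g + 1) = -9*g^5 - 15*g^4 + 39*g^3 + 6*g^2 - 19*g - 2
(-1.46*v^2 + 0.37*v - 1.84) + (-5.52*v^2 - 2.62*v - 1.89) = -6.98*v^2 - 2.25*v - 3.73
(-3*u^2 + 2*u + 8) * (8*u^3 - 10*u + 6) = -24*u^5 + 16*u^4 + 94*u^3 - 38*u^2 - 68*u + 48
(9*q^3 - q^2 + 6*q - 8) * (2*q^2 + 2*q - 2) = 18*q^5 + 16*q^4 - 8*q^3 - 2*q^2 - 28*q + 16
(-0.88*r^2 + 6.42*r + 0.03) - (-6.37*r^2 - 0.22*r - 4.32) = 5.49*r^2 + 6.64*r + 4.35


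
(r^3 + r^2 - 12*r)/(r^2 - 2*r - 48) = r*(-r^2 - r + 12)/(-r^2 + 2*r + 48)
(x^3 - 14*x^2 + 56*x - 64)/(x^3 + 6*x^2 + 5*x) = (x^3 - 14*x^2 + 56*x - 64)/(x*(x^2 + 6*x + 5))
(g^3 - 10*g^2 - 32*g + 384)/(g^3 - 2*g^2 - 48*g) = (g - 8)/g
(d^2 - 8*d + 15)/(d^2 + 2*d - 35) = (d - 3)/(d + 7)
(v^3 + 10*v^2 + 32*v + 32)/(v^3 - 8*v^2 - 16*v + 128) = (v^2 + 6*v + 8)/(v^2 - 12*v + 32)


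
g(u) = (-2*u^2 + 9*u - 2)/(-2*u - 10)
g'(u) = (9 - 4*u)/(-2*u - 10) + 2*(-2*u^2 + 9*u - 2)/(-2*u - 10)^2 = (u^2 + 10*u - 47/2)/(u^2 + 10*u + 25)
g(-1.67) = 3.39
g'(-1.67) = -3.37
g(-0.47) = 0.74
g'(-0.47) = -1.36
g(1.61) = -0.55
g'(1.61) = -0.11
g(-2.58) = 7.96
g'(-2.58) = -7.28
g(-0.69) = 1.06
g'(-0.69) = -1.61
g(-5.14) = -361.07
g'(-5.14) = -2473.49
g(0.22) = 0.01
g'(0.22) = -0.78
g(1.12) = -0.46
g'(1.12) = -0.29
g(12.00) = 5.35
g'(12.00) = 0.83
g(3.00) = -0.44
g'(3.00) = 0.24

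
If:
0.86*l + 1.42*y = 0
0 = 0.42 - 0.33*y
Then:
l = -2.10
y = 1.27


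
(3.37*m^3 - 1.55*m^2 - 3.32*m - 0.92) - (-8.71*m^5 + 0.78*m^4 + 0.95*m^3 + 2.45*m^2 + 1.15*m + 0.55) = 8.71*m^5 - 0.78*m^4 + 2.42*m^3 - 4.0*m^2 - 4.47*m - 1.47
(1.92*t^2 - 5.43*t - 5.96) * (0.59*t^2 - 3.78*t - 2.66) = 1.1328*t^4 - 10.4613*t^3 + 11.9018*t^2 + 36.9726*t + 15.8536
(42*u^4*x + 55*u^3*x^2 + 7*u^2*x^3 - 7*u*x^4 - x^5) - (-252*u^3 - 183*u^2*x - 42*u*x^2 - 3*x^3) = 42*u^4*x + 55*u^3*x^2 + 252*u^3 + 7*u^2*x^3 + 183*u^2*x - 7*u*x^4 + 42*u*x^2 - x^5 + 3*x^3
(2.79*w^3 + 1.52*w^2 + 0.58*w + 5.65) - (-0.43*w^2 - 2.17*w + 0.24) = 2.79*w^3 + 1.95*w^2 + 2.75*w + 5.41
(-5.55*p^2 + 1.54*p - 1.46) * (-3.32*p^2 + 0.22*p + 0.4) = 18.426*p^4 - 6.3338*p^3 + 2.966*p^2 + 0.2948*p - 0.584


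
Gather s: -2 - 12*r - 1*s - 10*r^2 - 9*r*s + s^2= -10*r^2 - 12*r + s^2 + s*(-9*r - 1) - 2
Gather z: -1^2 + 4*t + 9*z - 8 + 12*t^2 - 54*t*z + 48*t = 12*t^2 + 52*t + z*(9 - 54*t) - 9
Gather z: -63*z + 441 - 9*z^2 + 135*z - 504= -9*z^2 + 72*z - 63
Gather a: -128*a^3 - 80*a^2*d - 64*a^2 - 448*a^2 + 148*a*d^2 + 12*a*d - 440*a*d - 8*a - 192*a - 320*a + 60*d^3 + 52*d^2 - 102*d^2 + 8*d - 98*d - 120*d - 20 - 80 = -128*a^3 + a^2*(-80*d - 512) + a*(148*d^2 - 428*d - 520) + 60*d^3 - 50*d^2 - 210*d - 100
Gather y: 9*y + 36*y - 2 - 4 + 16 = 45*y + 10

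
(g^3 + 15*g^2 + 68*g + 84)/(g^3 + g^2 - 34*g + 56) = (g^2 + 8*g + 12)/(g^2 - 6*g + 8)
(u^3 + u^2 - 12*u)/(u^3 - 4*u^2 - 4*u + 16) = u*(u^2 + u - 12)/(u^3 - 4*u^2 - 4*u + 16)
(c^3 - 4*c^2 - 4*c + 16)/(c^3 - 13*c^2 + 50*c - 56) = (c + 2)/(c - 7)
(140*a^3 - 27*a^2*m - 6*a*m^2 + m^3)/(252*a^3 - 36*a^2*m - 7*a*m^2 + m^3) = (20*a^2 - a*m - m^2)/(36*a^2 - m^2)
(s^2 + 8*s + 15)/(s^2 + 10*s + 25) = (s + 3)/(s + 5)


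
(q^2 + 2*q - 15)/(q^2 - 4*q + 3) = (q + 5)/(q - 1)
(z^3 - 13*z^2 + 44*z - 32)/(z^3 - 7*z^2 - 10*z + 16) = (z - 4)/(z + 2)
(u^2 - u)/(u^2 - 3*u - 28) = u*(1 - u)/(-u^2 + 3*u + 28)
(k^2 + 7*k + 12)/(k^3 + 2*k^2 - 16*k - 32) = (k + 3)/(k^2 - 2*k - 8)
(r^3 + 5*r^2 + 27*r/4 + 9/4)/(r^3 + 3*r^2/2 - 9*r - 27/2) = (r + 1/2)/(r - 3)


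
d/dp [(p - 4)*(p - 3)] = 2*p - 7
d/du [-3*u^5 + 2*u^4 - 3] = u^3*(8 - 15*u)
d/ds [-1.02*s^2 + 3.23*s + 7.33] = 3.23 - 2.04*s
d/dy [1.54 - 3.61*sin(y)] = -3.61*cos(y)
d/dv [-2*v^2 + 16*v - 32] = 16 - 4*v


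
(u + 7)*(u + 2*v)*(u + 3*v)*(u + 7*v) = u^4 + 12*u^3*v + 7*u^3 + 41*u^2*v^2 + 84*u^2*v + 42*u*v^3 + 287*u*v^2 + 294*v^3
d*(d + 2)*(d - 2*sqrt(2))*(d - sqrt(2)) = d^4 - 3*sqrt(2)*d^3 + 2*d^3 - 6*sqrt(2)*d^2 + 4*d^2 + 8*d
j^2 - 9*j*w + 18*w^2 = (j - 6*w)*(j - 3*w)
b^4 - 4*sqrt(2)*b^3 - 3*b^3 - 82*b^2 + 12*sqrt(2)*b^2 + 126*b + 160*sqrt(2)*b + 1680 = (b - 8)*(b + 5)*(b - 7*sqrt(2))*(b + 3*sqrt(2))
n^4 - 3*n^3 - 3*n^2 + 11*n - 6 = (n - 3)*(n - 1)^2*(n + 2)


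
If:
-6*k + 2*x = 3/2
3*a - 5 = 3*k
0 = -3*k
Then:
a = 5/3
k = 0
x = 3/4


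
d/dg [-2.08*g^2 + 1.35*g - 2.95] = 1.35 - 4.16*g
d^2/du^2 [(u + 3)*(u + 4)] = 2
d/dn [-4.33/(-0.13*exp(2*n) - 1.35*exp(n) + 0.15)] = (-1.1258*exp(n) - 5.8455)*exp(n)/(0.13*exp(2*n) + 1.35*exp(n) - 0.15)^2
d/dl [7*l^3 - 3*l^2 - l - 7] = 21*l^2 - 6*l - 1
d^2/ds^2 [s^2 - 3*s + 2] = 2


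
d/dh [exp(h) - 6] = exp(h)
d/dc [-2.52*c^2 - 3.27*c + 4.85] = -5.04*c - 3.27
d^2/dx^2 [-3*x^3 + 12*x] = -18*x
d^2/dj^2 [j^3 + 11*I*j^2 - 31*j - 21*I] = 6*j + 22*I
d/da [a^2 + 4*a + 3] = 2*a + 4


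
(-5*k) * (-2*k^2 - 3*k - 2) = 10*k^3 + 15*k^2 + 10*k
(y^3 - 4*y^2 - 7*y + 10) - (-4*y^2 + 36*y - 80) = y^3 - 43*y + 90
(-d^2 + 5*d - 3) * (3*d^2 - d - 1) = -3*d^4 + 16*d^3 - 13*d^2 - 2*d + 3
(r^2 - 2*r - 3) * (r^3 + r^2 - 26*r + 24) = r^5 - r^4 - 31*r^3 + 73*r^2 + 30*r - 72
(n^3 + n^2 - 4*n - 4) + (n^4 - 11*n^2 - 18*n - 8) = n^4 + n^3 - 10*n^2 - 22*n - 12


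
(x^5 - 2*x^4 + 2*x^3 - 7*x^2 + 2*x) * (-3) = -3*x^5 + 6*x^4 - 6*x^3 + 21*x^2 - 6*x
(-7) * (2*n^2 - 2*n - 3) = -14*n^2 + 14*n + 21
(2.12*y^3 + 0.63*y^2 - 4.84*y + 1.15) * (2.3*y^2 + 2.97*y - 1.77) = 4.876*y^5 + 7.7454*y^4 - 13.0133*y^3 - 12.8449*y^2 + 11.9823*y - 2.0355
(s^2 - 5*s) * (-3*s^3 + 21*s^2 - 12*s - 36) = -3*s^5 + 36*s^4 - 117*s^3 + 24*s^2 + 180*s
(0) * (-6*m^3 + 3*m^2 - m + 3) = 0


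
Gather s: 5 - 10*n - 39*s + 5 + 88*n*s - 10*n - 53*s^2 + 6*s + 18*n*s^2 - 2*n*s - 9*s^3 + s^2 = -20*n - 9*s^3 + s^2*(18*n - 52) + s*(86*n - 33) + 10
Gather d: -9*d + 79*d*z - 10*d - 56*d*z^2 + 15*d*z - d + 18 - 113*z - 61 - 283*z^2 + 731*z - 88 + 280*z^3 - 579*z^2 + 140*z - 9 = d*(-56*z^2 + 94*z - 20) + 280*z^3 - 862*z^2 + 758*z - 140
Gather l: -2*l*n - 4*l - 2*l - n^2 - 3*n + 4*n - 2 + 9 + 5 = l*(-2*n - 6) - n^2 + n + 12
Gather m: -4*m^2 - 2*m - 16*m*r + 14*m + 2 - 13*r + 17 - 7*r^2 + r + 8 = -4*m^2 + m*(12 - 16*r) - 7*r^2 - 12*r + 27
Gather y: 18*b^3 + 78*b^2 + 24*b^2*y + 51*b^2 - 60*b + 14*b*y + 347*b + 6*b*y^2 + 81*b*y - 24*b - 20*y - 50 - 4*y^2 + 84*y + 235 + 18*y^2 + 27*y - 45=18*b^3 + 129*b^2 + 263*b + y^2*(6*b + 14) + y*(24*b^2 + 95*b + 91) + 140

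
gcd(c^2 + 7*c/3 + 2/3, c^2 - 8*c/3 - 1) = c + 1/3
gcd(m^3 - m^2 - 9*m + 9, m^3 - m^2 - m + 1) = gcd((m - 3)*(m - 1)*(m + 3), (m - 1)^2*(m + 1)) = m - 1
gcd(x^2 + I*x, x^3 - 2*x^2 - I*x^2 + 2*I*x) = x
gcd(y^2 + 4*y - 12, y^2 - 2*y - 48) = y + 6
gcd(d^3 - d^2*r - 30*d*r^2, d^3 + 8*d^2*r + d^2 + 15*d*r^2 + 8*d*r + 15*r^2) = d + 5*r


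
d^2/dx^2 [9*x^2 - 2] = 18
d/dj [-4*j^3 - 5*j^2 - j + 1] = -12*j^2 - 10*j - 1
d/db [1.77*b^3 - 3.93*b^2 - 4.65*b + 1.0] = 5.31*b^2 - 7.86*b - 4.65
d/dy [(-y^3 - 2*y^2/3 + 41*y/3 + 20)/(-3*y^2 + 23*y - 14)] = (9*y^4 - 138*y^3 + 203*y^2 + 416*y - 1954)/(3*(9*y^4 - 138*y^3 + 613*y^2 - 644*y + 196))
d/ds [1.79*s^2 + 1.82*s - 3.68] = 3.58*s + 1.82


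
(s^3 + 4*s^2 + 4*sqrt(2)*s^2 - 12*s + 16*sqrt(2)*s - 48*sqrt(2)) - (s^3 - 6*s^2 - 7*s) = 4*sqrt(2)*s^2 + 10*s^2 - 5*s + 16*sqrt(2)*s - 48*sqrt(2)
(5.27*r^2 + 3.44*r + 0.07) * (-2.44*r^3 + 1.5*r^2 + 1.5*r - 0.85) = -12.8588*r^5 - 0.4886*r^4 + 12.8942*r^3 + 0.785500000000001*r^2 - 2.819*r - 0.0595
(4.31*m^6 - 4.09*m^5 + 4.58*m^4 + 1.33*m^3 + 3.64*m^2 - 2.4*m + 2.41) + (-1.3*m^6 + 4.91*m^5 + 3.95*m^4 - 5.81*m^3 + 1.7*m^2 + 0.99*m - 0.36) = 3.01*m^6 + 0.82*m^5 + 8.53*m^4 - 4.48*m^3 + 5.34*m^2 - 1.41*m + 2.05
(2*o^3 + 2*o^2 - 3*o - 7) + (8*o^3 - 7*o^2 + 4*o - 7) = 10*o^3 - 5*o^2 + o - 14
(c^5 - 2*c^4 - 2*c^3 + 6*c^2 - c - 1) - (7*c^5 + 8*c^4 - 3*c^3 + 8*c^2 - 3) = -6*c^5 - 10*c^4 + c^3 - 2*c^2 - c + 2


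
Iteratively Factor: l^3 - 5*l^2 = (l)*(l^2 - 5*l) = l*(l - 5)*(l)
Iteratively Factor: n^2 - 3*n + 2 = (n - 1)*(n - 2)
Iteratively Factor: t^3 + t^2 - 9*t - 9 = (t - 3)*(t^2 + 4*t + 3) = (t - 3)*(t + 3)*(t + 1)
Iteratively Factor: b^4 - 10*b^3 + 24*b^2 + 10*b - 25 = (b - 5)*(b^3 - 5*b^2 - b + 5) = (b - 5)^2*(b^2 - 1) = (b - 5)^2*(b + 1)*(b - 1)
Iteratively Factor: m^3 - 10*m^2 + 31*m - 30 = (m - 3)*(m^2 - 7*m + 10) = (m - 3)*(m - 2)*(m - 5)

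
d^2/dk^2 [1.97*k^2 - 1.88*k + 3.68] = 3.94000000000000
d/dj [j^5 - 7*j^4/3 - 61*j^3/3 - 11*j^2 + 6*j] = 5*j^4 - 28*j^3/3 - 61*j^2 - 22*j + 6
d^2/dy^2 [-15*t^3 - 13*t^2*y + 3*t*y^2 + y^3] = 6*t + 6*y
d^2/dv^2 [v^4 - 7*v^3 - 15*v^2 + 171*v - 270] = 12*v^2 - 42*v - 30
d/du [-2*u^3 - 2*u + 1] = -6*u^2 - 2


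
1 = 1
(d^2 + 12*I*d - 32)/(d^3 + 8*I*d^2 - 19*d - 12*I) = (d + 8*I)/(d^2 + 4*I*d - 3)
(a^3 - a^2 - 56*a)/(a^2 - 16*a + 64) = a*(a + 7)/(a - 8)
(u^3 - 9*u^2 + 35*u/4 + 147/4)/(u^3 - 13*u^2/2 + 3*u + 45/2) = (2*u^2 - 21*u + 49)/(2*(u^2 - 8*u + 15))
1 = 1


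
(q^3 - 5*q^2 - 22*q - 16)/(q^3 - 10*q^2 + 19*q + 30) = (q^2 - 6*q - 16)/(q^2 - 11*q + 30)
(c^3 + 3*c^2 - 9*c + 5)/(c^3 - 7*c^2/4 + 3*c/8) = 8*(c^3 + 3*c^2 - 9*c + 5)/(c*(8*c^2 - 14*c + 3))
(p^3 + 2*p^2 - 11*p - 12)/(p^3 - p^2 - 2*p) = (p^2 + p - 12)/(p*(p - 2))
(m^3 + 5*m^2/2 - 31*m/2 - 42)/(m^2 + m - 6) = (m^2 - m/2 - 14)/(m - 2)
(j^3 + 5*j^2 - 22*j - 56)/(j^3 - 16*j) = (j^2 + 9*j + 14)/(j*(j + 4))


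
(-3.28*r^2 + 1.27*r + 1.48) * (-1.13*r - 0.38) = 3.7064*r^3 - 0.1887*r^2 - 2.155*r - 0.5624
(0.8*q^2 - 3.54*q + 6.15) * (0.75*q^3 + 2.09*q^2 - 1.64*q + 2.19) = 0.6*q^5 - 0.983*q^4 - 4.0981*q^3 + 20.4111*q^2 - 17.8386*q + 13.4685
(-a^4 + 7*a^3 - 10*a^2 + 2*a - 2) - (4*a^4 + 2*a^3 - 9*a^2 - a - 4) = -5*a^4 + 5*a^3 - a^2 + 3*a + 2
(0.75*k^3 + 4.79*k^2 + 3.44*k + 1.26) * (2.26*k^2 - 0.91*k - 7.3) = 1.695*k^5 + 10.1429*k^4 - 2.0595*k^3 - 35.2498*k^2 - 26.2586*k - 9.198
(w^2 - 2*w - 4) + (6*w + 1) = w^2 + 4*w - 3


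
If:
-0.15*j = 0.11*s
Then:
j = -0.733333333333333*s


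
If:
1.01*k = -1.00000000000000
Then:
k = -0.99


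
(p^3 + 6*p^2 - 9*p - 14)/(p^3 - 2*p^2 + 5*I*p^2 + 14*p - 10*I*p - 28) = (p^2 + 8*p + 7)/(p^2 + 5*I*p + 14)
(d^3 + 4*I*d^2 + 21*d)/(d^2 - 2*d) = (d^2 + 4*I*d + 21)/(d - 2)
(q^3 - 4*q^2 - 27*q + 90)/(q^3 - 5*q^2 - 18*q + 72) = (q + 5)/(q + 4)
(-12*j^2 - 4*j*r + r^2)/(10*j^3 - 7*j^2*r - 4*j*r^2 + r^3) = (-6*j + r)/(5*j^2 - 6*j*r + r^2)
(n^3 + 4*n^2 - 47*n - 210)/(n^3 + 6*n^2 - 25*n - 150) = (n - 7)/(n - 5)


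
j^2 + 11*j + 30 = (j + 5)*(j + 6)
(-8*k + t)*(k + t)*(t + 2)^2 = -8*k^2*t^2 - 32*k^2*t - 32*k^2 - 7*k*t^3 - 28*k*t^2 - 28*k*t + t^4 + 4*t^3 + 4*t^2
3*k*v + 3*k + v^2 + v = (3*k + v)*(v + 1)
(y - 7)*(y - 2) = y^2 - 9*y + 14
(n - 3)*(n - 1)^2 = n^3 - 5*n^2 + 7*n - 3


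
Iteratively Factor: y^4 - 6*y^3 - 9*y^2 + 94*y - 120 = (y + 4)*(y^3 - 10*y^2 + 31*y - 30) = (y - 2)*(y + 4)*(y^2 - 8*y + 15) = (y - 3)*(y - 2)*(y + 4)*(y - 5)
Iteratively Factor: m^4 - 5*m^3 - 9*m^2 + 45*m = (m - 5)*(m^3 - 9*m) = (m - 5)*(m - 3)*(m^2 + 3*m) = m*(m - 5)*(m - 3)*(m + 3)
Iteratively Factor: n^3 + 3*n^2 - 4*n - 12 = (n - 2)*(n^2 + 5*n + 6) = (n - 2)*(n + 2)*(n + 3)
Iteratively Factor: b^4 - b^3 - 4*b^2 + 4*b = (b - 1)*(b^3 - 4*b) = (b - 1)*(b + 2)*(b^2 - 2*b) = (b - 2)*(b - 1)*(b + 2)*(b)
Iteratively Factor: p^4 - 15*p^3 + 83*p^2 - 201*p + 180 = (p - 5)*(p^3 - 10*p^2 + 33*p - 36) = (p - 5)*(p - 3)*(p^2 - 7*p + 12) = (p - 5)*(p - 4)*(p - 3)*(p - 3)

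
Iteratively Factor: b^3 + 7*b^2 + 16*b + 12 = (b + 2)*(b^2 + 5*b + 6) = (b + 2)*(b + 3)*(b + 2)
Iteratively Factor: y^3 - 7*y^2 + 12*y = (y - 4)*(y^2 - 3*y) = (y - 4)*(y - 3)*(y)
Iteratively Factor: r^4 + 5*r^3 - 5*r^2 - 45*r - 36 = (r - 3)*(r^3 + 8*r^2 + 19*r + 12) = (r - 3)*(r + 1)*(r^2 + 7*r + 12) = (r - 3)*(r + 1)*(r + 4)*(r + 3)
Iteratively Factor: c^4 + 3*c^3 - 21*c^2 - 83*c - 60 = (c - 5)*(c^3 + 8*c^2 + 19*c + 12) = (c - 5)*(c + 3)*(c^2 + 5*c + 4) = (c - 5)*(c + 1)*(c + 3)*(c + 4)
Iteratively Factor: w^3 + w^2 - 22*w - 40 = (w + 2)*(w^2 - w - 20) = (w + 2)*(w + 4)*(w - 5)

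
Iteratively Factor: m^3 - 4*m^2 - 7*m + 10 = (m + 2)*(m^2 - 6*m + 5) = (m - 5)*(m + 2)*(m - 1)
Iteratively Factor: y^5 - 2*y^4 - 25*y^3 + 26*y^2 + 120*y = (y - 3)*(y^4 + y^3 - 22*y^2 - 40*y) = (y - 3)*(y + 4)*(y^3 - 3*y^2 - 10*y) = (y - 5)*(y - 3)*(y + 4)*(y^2 + 2*y) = y*(y - 5)*(y - 3)*(y + 4)*(y + 2)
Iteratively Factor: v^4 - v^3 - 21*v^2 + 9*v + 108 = (v - 4)*(v^3 + 3*v^2 - 9*v - 27) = (v - 4)*(v + 3)*(v^2 - 9) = (v - 4)*(v - 3)*(v + 3)*(v + 3)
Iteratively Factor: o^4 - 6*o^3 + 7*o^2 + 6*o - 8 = (o - 4)*(o^3 - 2*o^2 - o + 2) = (o - 4)*(o - 2)*(o^2 - 1) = (o - 4)*(o - 2)*(o - 1)*(o + 1)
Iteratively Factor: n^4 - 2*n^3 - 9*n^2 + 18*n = (n - 3)*(n^3 + n^2 - 6*n) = n*(n - 3)*(n^2 + n - 6) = n*(n - 3)*(n - 2)*(n + 3)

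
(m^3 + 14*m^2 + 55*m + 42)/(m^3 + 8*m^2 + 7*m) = (m + 6)/m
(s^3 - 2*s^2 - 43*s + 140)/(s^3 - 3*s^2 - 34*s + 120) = (s + 7)/(s + 6)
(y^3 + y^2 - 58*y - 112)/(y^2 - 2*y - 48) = (y^2 + 9*y + 14)/(y + 6)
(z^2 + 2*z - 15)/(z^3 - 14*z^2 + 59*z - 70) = (z^2 + 2*z - 15)/(z^3 - 14*z^2 + 59*z - 70)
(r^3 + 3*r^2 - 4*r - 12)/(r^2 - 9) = (r^2 - 4)/(r - 3)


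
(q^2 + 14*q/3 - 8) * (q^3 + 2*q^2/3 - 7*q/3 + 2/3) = q^5 + 16*q^4/3 - 65*q^3/9 - 140*q^2/9 + 196*q/9 - 16/3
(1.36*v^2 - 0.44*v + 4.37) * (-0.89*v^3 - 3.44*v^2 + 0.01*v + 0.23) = -1.2104*v^5 - 4.2868*v^4 - 2.3621*v^3 - 14.7244*v^2 - 0.0575*v + 1.0051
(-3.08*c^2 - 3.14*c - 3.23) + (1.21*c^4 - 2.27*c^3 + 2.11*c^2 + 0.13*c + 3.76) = 1.21*c^4 - 2.27*c^3 - 0.97*c^2 - 3.01*c + 0.53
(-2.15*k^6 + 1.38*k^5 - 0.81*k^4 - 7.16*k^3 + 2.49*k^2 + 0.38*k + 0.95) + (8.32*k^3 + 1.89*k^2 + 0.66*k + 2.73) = -2.15*k^6 + 1.38*k^5 - 0.81*k^4 + 1.16*k^3 + 4.38*k^2 + 1.04*k + 3.68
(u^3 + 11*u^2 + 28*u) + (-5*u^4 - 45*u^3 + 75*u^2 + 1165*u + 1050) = -5*u^4 - 44*u^3 + 86*u^2 + 1193*u + 1050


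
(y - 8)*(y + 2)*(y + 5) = y^3 - y^2 - 46*y - 80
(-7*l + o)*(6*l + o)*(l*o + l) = -42*l^3*o - 42*l^3 - l^2*o^2 - l^2*o + l*o^3 + l*o^2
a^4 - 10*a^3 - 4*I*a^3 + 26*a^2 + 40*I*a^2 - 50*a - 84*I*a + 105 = (a - 7)*(a - 3)*(a - 5*I)*(a + I)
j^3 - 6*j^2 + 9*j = j*(j - 3)^2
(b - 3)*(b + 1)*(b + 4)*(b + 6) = b^4 + 8*b^3 + b^2 - 78*b - 72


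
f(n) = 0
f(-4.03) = 0.00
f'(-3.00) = 0.00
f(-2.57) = 0.00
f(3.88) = 0.00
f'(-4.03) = 0.00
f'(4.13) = 0.00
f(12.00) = 0.00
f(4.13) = 0.00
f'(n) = 0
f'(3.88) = 0.00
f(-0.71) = 0.00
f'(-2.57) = 0.00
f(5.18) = 0.00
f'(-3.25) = 0.00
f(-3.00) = 0.00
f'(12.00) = 0.00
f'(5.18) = 0.00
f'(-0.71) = 0.00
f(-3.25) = 0.00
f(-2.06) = 0.00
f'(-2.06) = 0.00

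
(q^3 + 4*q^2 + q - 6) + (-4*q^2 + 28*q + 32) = q^3 + 29*q + 26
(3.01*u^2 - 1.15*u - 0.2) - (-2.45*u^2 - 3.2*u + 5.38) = 5.46*u^2 + 2.05*u - 5.58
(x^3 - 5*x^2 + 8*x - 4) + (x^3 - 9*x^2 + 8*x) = 2*x^3 - 14*x^2 + 16*x - 4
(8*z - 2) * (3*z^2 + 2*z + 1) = 24*z^3 + 10*z^2 + 4*z - 2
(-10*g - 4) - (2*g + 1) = -12*g - 5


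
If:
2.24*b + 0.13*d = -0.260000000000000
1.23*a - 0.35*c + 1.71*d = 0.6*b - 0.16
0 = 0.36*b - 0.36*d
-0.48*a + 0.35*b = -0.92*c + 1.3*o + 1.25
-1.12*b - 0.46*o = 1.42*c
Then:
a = 0.07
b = -0.11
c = 0.34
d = -0.11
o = -0.78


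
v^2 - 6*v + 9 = (v - 3)^2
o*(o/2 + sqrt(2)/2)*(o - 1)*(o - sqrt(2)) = o^4/2 - o^3/2 - o^2 + o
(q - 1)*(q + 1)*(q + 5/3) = q^3 + 5*q^2/3 - q - 5/3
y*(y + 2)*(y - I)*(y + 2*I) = y^4 + 2*y^3 + I*y^3 + 2*y^2 + 2*I*y^2 + 4*y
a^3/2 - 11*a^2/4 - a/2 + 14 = (a/2 + 1)*(a - 4)*(a - 7/2)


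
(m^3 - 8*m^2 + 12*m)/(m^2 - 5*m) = (m^2 - 8*m + 12)/(m - 5)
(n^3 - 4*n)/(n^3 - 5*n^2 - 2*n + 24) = n*(n - 2)/(n^2 - 7*n + 12)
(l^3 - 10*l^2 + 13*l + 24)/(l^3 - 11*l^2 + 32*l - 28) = (l^3 - 10*l^2 + 13*l + 24)/(l^3 - 11*l^2 + 32*l - 28)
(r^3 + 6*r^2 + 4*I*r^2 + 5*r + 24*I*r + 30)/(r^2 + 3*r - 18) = (r^2 + 4*I*r + 5)/(r - 3)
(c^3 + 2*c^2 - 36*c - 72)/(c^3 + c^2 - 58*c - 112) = (c^2 - 36)/(c^2 - c - 56)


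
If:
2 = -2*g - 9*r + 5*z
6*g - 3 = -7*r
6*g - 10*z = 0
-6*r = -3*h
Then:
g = 41/61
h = -18/61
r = -9/61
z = 123/305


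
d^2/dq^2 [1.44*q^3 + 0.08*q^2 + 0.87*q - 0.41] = 8.64*q + 0.16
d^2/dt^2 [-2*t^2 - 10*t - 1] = -4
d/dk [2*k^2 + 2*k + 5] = 4*k + 2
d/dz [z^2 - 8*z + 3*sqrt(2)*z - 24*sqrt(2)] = 2*z - 8 + 3*sqrt(2)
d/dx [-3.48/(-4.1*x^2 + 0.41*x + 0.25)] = (1.4268 - 28.536*x)/(-4.1*x^2 + 0.41*x + 0.25)^2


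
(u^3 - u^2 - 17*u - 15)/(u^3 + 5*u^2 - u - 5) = (u^2 - 2*u - 15)/(u^2 + 4*u - 5)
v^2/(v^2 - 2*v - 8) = v^2/(v^2 - 2*v - 8)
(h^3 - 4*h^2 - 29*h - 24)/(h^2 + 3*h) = h - 7 - 8/h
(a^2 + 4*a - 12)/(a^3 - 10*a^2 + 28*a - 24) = (a + 6)/(a^2 - 8*a + 12)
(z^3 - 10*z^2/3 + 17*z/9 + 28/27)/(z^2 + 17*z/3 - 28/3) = (z^2 - 2*z - 7/9)/(z + 7)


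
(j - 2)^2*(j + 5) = j^3 + j^2 - 16*j + 20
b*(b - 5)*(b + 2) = b^3 - 3*b^2 - 10*b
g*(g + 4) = g^2 + 4*g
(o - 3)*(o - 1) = o^2 - 4*o + 3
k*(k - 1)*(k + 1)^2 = k^4 + k^3 - k^2 - k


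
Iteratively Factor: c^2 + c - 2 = (c - 1)*(c + 2)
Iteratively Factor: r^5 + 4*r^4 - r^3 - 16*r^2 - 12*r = (r)*(r^4 + 4*r^3 - r^2 - 16*r - 12) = r*(r + 1)*(r^3 + 3*r^2 - 4*r - 12) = r*(r - 2)*(r + 1)*(r^2 + 5*r + 6) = r*(r - 2)*(r + 1)*(r + 2)*(r + 3)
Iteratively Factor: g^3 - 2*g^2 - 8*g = (g - 4)*(g^2 + 2*g) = (g - 4)*(g + 2)*(g)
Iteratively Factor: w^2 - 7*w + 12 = (w - 3)*(w - 4)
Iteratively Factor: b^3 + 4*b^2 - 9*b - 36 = (b + 4)*(b^2 - 9) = (b - 3)*(b + 4)*(b + 3)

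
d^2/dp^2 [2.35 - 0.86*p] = 0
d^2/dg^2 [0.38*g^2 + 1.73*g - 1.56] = 0.760000000000000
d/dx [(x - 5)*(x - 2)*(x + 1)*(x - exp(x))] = -x^3*exp(x) + 4*x^3 + 3*x^2*exp(x) - 18*x^2 + 9*x*exp(x) + 6*x - 13*exp(x) + 10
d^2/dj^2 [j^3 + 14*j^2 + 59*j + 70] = 6*j + 28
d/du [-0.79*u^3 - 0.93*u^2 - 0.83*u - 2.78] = -2.37*u^2 - 1.86*u - 0.83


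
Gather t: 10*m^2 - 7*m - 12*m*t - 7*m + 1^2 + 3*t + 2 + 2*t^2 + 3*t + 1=10*m^2 - 14*m + 2*t^2 + t*(6 - 12*m) + 4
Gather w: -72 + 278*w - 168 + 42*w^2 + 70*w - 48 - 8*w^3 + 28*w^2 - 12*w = -8*w^3 + 70*w^2 + 336*w - 288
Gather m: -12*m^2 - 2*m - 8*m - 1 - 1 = -12*m^2 - 10*m - 2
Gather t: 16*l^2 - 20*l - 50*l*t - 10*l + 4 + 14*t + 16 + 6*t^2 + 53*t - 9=16*l^2 - 30*l + 6*t^2 + t*(67 - 50*l) + 11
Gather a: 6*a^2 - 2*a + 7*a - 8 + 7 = 6*a^2 + 5*a - 1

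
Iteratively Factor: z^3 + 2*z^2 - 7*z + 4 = (z - 1)*(z^2 + 3*z - 4) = (z - 1)*(z + 4)*(z - 1)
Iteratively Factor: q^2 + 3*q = (q)*(q + 3)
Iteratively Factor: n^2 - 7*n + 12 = (n - 4)*(n - 3)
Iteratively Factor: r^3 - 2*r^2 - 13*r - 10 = (r + 1)*(r^2 - 3*r - 10) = (r + 1)*(r + 2)*(r - 5)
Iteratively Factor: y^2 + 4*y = (y)*(y + 4)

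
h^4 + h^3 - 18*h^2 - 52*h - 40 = (h - 5)*(h + 2)^3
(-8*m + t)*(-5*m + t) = 40*m^2 - 13*m*t + t^2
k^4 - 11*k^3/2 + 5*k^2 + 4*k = k*(k - 4)*(k - 2)*(k + 1/2)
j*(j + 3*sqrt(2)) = j^2 + 3*sqrt(2)*j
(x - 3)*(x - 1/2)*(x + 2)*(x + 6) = x^4 + 9*x^3/2 - 29*x^2/2 - 30*x + 18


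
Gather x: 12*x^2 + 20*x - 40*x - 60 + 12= 12*x^2 - 20*x - 48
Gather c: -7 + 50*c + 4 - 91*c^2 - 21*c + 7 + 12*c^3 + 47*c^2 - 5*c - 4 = 12*c^3 - 44*c^2 + 24*c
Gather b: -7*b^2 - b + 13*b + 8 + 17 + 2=-7*b^2 + 12*b + 27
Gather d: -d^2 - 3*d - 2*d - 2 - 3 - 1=-d^2 - 5*d - 6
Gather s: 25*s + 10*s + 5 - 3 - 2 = 35*s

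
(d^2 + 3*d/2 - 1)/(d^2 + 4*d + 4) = (d - 1/2)/(d + 2)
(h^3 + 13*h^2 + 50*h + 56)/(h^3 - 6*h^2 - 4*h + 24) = (h^2 + 11*h + 28)/(h^2 - 8*h + 12)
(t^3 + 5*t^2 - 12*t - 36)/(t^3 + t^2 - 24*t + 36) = (t + 2)/(t - 2)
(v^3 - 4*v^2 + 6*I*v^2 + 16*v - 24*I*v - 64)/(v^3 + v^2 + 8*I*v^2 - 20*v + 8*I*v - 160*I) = (v - 2*I)/(v + 5)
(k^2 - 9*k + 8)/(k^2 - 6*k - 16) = (k - 1)/(k + 2)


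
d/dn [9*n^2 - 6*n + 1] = 18*n - 6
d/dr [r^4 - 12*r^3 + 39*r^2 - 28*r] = 4*r^3 - 36*r^2 + 78*r - 28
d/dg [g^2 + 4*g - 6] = 2*g + 4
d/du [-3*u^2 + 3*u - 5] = 3 - 6*u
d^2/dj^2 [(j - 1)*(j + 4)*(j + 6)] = 6*j + 18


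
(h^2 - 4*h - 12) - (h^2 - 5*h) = h - 12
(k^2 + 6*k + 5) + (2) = k^2 + 6*k + 7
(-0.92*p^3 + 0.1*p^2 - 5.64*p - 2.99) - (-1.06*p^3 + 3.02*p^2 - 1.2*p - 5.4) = 0.14*p^3 - 2.92*p^2 - 4.44*p + 2.41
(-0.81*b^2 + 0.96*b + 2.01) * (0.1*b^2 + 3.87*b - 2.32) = -0.081*b^4 - 3.0387*b^3 + 5.7954*b^2 + 5.5515*b - 4.6632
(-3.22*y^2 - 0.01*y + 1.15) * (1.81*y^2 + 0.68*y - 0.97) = -5.8282*y^4 - 2.2077*y^3 + 5.1981*y^2 + 0.7917*y - 1.1155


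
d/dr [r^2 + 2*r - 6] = 2*r + 2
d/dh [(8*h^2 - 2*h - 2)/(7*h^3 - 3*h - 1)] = 2*((1 - 8*h)*(-7*h^3 + 3*h + 1) + 3*(7*h^2 - 1)*(-4*h^2 + h + 1))/(-7*h^3 + 3*h + 1)^2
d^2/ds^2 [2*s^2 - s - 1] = 4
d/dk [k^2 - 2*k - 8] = 2*k - 2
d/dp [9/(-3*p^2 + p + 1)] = 9*(6*p - 1)/(-3*p^2 + p + 1)^2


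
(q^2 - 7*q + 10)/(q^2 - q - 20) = (q - 2)/(q + 4)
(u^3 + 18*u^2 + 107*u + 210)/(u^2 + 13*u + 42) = u + 5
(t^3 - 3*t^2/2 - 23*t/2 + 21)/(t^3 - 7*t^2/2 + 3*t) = (2*t^2 + t - 21)/(t*(2*t - 3))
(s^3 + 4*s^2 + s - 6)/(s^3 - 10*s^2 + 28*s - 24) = (s^3 + 4*s^2 + s - 6)/(s^3 - 10*s^2 + 28*s - 24)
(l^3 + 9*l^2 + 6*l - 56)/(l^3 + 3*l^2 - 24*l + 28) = (l + 4)/(l - 2)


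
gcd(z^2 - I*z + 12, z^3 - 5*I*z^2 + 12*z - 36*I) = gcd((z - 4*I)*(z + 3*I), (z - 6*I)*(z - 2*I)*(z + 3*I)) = z + 3*I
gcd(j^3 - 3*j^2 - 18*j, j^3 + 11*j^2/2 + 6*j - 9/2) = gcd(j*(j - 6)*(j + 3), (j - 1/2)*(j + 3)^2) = j + 3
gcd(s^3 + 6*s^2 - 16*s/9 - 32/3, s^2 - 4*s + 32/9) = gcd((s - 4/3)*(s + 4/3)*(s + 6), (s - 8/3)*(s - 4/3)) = s - 4/3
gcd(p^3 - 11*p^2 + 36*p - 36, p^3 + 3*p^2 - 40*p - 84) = p - 6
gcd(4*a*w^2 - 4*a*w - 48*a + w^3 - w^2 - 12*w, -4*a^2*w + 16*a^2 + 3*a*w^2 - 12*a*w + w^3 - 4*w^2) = 4*a*w - 16*a + w^2 - 4*w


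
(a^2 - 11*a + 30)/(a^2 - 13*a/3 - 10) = 3*(a - 5)/(3*a + 5)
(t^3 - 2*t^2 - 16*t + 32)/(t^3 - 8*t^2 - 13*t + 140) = (t^2 - 6*t + 8)/(t^2 - 12*t + 35)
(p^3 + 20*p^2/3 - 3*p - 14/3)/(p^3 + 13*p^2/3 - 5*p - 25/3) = (3*p^3 + 20*p^2 - 9*p - 14)/(3*p^3 + 13*p^2 - 15*p - 25)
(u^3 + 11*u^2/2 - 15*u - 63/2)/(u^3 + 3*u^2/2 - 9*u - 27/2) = (u + 7)/(u + 3)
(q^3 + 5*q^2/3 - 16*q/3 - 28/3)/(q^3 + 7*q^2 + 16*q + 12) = (q - 7/3)/(q + 3)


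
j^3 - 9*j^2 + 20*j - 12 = (j - 6)*(j - 2)*(j - 1)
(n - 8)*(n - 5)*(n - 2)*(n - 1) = n^4 - 16*n^3 + 81*n^2 - 146*n + 80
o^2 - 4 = (o - 2)*(o + 2)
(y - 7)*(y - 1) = y^2 - 8*y + 7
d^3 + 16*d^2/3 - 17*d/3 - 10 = (d - 5/3)*(d + 1)*(d + 6)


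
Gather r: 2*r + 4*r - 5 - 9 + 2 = 6*r - 12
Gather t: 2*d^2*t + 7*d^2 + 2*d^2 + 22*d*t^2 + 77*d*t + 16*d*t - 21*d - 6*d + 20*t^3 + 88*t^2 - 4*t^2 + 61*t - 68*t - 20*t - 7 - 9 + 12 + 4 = 9*d^2 - 27*d + 20*t^3 + t^2*(22*d + 84) + t*(2*d^2 + 93*d - 27)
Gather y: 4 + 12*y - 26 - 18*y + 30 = 8 - 6*y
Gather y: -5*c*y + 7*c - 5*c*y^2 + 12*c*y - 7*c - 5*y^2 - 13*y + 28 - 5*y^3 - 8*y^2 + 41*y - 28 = -5*y^3 + y^2*(-5*c - 13) + y*(7*c + 28)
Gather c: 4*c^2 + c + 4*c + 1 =4*c^2 + 5*c + 1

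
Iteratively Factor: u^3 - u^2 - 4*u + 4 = (u - 1)*(u^2 - 4) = (u - 1)*(u + 2)*(u - 2)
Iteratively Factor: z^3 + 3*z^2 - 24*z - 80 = (z + 4)*(z^2 - z - 20) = (z - 5)*(z + 4)*(z + 4)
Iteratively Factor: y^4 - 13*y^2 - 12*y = (y)*(y^3 - 13*y - 12) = y*(y + 3)*(y^2 - 3*y - 4) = y*(y + 1)*(y + 3)*(y - 4)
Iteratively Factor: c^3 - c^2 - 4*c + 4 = (c + 2)*(c^2 - 3*c + 2) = (c - 2)*(c + 2)*(c - 1)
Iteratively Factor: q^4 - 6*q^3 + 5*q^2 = (q)*(q^3 - 6*q^2 + 5*q) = q*(q - 5)*(q^2 - q) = q^2*(q - 5)*(q - 1)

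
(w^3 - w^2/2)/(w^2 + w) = w*(2*w - 1)/(2*(w + 1))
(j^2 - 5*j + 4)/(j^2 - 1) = (j - 4)/(j + 1)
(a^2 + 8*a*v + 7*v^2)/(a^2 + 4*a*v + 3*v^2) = (a + 7*v)/(a + 3*v)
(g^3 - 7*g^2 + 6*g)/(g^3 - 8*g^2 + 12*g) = (g - 1)/(g - 2)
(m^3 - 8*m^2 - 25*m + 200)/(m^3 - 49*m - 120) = (m - 5)/(m + 3)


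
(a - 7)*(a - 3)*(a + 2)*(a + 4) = a^4 - 4*a^3 - 31*a^2 + 46*a + 168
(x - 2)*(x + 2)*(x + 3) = x^3 + 3*x^2 - 4*x - 12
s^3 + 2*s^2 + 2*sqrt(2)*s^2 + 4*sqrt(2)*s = s*(s + 2)*(s + 2*sqrt(2))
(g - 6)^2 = g^2 - 12*g + 36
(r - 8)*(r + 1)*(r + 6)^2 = r^4 + 5*r^3 - 56*r^2 - 348*r - 288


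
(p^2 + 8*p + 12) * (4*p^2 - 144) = 4*p^4 + 32*p^3 - 96*p^2 - 1152*p - 1728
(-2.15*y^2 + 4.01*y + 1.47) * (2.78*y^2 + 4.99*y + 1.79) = -5.977*y^4 + 0.419299999999998*y^3 + 20.248*y^2 + 14.5132*y + 2.6313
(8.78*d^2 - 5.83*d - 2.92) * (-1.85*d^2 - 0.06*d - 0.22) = -16.243*d^4 + 10.2587*d^3 + 3.8202*d^2 + 1.4578*d + 0.6424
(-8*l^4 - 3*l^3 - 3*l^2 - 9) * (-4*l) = 32*l^5 + 12*l^4 + 12*l^3 + 36*l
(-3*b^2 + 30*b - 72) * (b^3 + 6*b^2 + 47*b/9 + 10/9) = -3*b^5 + 12*b^4 + 277*b^3/3 - 836*b^2/3 - 1028*b/3 - 80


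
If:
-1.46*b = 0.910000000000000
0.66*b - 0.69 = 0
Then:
No Solution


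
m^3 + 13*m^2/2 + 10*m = m*(m + 5/2)*(m + 4)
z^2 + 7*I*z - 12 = (z + 3*I)*(z + 4*I)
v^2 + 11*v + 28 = (v + 4)*(v + 7)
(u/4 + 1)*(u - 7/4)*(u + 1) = u^3/4 + 13*u^2/16 - 19*u/16 - 7/4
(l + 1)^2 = l^2 + 2*l + 1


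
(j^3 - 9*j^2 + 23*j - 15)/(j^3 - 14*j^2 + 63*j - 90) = (j - 1)/(j - 6)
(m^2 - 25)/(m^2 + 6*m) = (m^2 - 25)/(m*(m + 6))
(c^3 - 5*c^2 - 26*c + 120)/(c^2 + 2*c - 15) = (c^2 - 10*c + 24)/(c - 3)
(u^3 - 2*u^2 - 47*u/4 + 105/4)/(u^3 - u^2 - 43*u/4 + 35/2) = (u - 3)/(u - 2)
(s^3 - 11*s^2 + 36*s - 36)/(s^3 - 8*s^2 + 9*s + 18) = (s - 2)/(s + 1)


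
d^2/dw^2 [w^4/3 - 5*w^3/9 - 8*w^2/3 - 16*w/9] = 4*w^2 - 10*w/3 - 16/3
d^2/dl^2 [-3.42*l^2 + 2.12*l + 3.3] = -6.84000000000000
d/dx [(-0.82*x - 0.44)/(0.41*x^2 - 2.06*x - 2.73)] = (0.3362*x^2 + 0.3608*x + 1.3322)/(0.1681*x^4 - 1.6892*x^3 + 2.005*x^2 + 11.2476*x + 7.4529)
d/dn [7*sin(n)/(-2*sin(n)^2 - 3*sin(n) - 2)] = -14*cos(n)^3/(3*sin(n) - cos(2*n) + 3)^2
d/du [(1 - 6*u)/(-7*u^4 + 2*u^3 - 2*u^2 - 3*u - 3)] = (-126*u^4 + 52*u^3 - 18*u^2 + 4*u + 21)/(49*u^8 - 28*u^7 + 32*u^6 + 34*u^5 + 34*u^4 + 21*u^2 + 18*u + 9)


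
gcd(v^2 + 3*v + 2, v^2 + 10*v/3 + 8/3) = v + 2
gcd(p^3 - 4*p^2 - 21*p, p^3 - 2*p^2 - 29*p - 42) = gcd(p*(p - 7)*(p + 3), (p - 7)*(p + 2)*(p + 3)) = p^2 - 4*p - 21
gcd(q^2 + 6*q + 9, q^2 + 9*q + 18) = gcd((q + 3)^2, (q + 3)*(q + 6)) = q + 3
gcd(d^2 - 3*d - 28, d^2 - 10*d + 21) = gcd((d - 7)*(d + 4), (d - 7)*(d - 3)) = d - 7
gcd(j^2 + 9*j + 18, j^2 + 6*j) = j + 6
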